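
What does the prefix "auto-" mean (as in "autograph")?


Prefix: auto-
Example: autograph = auto- + graph
Meaning = self


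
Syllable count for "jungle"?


Word: "jungle"
Syllable breakdown: jun / gle
Counting: 2 parts
= 2 syllables


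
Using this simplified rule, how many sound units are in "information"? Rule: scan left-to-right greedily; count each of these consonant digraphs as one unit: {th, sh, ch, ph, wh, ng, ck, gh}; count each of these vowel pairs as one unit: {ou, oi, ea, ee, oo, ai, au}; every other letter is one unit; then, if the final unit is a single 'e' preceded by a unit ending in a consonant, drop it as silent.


Word: "information" (11 letters)
Left-to-right scan:
  1. 'i' (letter)
  2. 'n' (letter)
  3. 'f' (letter)
  4. 'o' (letter)
  5. 'r' (letter)
  6. 'm' (letter)
  7. 'a' (letter)
  8. 't' (letter)
  9. 'i' (letter)
  10. 'o' (letter)
  11. 'n' (letter)
Units from scan: 11
Sound units = 11 units


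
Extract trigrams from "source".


Word: "source" (length 6)
Number of trigrams = 6 - 3 + 1 = 4
  Position 0: "sou"
  Position 1: "our"
  Position 2: "urc"
  Position 3: "rce"
Trigrams = "sou", "our", "urc", "rce"


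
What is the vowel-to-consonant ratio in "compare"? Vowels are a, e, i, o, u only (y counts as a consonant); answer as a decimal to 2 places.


Word: "compare"
Vowels (a,e,i,o,u): 3
Consonants: 4
Ratio = 3/4
= 0.75


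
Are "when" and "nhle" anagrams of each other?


Word 1: "when" → sorted: ehnw
Word 2: "nhle" → sorted: ehln
Same letters? ehnw != ehln
Anagram = No


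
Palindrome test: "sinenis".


Word: "sinenis"
Reversed: "sinenis"
Forward == Backward? sinenis == sinenis
Palindrome = Yes


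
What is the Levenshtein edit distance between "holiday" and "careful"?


Word 1: "holiday" (length 7)
Word 2: "careful" (length 7)
One optimal edit sequence (insert/delete/substitute each cost 1):
  1. substitute 'h' -> 'c'  (+1)
  2. substitute 'o' -> 'a'  (+1)
  3. substitute 'l' -> 'r'  (+1)
  4. substitute 'i' -> 'e'  (+1)
  5. substitute 'd' -> 'f'  (+1)
  6. substitute 'a' -> 'u'  (+1)
  7. substitute 'y' -> 'l'  (+1)
Total edit operations: 7
Edit distance = 7


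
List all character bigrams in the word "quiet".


Word: "quiet" (length 5)
Number of bigrams = 5 - 2 + 1 = 4
  Position 0: "qu"
  Position 1: "ui"
  Position 2: "ie"
  Position 3: "et"
Bigrams = "qu", "ui", "ie", "et"


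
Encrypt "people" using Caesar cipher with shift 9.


Word: "people"
Shift: 9
Each letter → (letter + shift) mod 26:
  'p' (15) + 9 = 24 → 'y'
  'e' (4) + 9 = 13 → 'n'
  'o' (14) + 9 = 23 → 'x'
  'p' (15) + 9 = 24 → 'y'
  'l' (11) + 9 = 20 → 'u'
  'e' (4) + 9 = 13 → 'n'
Result = "ynxyun"


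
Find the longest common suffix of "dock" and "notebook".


Word 1: "dock"
Word 2: "notebook"
Comparing from end:
  Pos -1: 'k' == 'k'
  Pos -2: 'c' != 'o' (stop)
LCS = "k" (length 1)


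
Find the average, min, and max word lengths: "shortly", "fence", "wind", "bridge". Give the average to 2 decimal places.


Lengths: "shortly"=7, "fence"=5, "wind"=4, "bridge"=6
Sum = 22, Count = 4
Average = 22/4 = 5.50
= avg=5.50, min=4, max=7


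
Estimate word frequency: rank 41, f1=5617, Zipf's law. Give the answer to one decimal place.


Zipf's law: f(r) = f(1) / r
f(1) = 5617
f(41) = 5617 / 41
= 137.0 occurrences


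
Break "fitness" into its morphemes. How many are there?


Word: "fitness"
Morphemes: fit | -ness
Each morpheme carries meaning
= 2 morphemes


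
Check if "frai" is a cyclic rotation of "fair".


Word: "fair", Candidate: "frai"
Method: check if candidate is substring of word+word
"fairfair" contains "frai"? No
Is rotation = No


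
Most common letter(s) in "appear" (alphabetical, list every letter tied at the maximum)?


Word: "appear"
Letter counts:
  'a': 2
  'e': 1
  'p': 2
  'r': 1
Maximum count = 2
Most frequent = 'a', 'p' (2 times each)


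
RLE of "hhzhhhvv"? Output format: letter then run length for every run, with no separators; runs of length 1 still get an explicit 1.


String: "hhzhhhvv"
Scanning for consecutive runs:
  'h' x 2
  'z' x 1
  'h' x 3
  'v' x 2
RLE = "h2z1h3v2"


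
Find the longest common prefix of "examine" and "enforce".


Word 1: "examine"
Word 2: "enforce"
Comparing from start:
  Pos 0: 'e' == 'e'
  Pos 1: 'x' != 'n' (stop)
LCP = "e" (length 1)


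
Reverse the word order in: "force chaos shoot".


Original: "force chaos shoot"
Words (1..n): force | chaos | shoot
Reversed (n..1): shoot | chaos | force
Result = "shoot chaos force"


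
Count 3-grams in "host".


Word: "host" (length 4)
Number of 3-grams = length - 3 + 1 = 4 - 3 + 1
= 2


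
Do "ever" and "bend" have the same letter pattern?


Pattern of "ever": [0, 1, 0, 2]
Pattern of "bend": [0, 1, 2, 3]
Patterns do not match
Same pattern = No


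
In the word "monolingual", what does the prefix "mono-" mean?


Prefix: mono-
Example: monolingual (mono- + lingual)
Meaning = one


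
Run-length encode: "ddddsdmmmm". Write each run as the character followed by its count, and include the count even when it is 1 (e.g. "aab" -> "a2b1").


String: "ddddsdmmmm"
Scanning for consecutive runs:
  'd' x 4
  's' x 1
  'd' x 1
  'm' x 4
RLE = "d4s1d1m4"


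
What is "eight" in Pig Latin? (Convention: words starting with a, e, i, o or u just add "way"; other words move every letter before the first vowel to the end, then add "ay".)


Word: "eight"
Starts with vowel → add 'way'
Pig Latin = "eightway"


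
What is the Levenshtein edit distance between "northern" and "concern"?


Word 1: "northern" (length 8)
Word 2: "concern" (length 7)
One optimal edit sequence (insert/delete/substitute each cost 1):
  1. substitute 'n' -> 'c'  (+1)
  2. keep 'o'
  3. delete 'r'  (+1)
  4. substitute 't' -> 'n'  (+1)
  5. substitute 'h' -> 'c'  (+1)
  6. keep 'e'
  7. keep 'r'
  8. keep 'n'
Total edit operations: 4
Edit distance = 4


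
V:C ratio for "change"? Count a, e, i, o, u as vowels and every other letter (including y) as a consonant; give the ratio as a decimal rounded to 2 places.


Word: "change"
Vowels (a,e,i,o,u): 2
Consonants: 4
Ratio = 2/4
= 0.50


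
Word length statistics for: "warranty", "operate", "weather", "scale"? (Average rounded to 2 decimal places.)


Lengths: "warranty"=8, "operate"=7, "weather"=7, "scale"=5
Sum = 27, Count = 4
Average = 27/4 = 6.75
= avg=6.75, min=5, max=8


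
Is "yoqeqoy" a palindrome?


Word: "yoqeqoy"
Reversed: "yoqeqoy"
Forward == Backward? yoqeqoy == yoqeqoy
Palindrome = Yes


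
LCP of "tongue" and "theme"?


Word 1: "tongue"
Word 2: "theme"
Comparing from start:
  Pos 0: 't' == 't'
  Pos 1: 'o' != 'h' (stop)
LCP = "t" (length 1)


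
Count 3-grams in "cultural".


Word: "cultural" (length 8)
Number of 3-grams = length - 3 + 1 = 8 - 3 + 1
= 6


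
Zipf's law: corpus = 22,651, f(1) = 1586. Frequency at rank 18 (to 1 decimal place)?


Zipf's law: f(r) = f(1) / r
f(1) = 1586
f(18) = 1586 / 18
= 88.1 occurrences


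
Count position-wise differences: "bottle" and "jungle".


Comparing character by character (same length = 6):
  Pos 0: 'b' vs 'j' !=
  Pos 1: 'o' vs 'u' !=
  Pos 2: 't' vs 'n' !=
  Pos 3: 't' vs 'g' !=
  Pos 4: 'l' vs 'l' =
  Pos 5: 'e' vs 'e' =
Hamming distance = 4


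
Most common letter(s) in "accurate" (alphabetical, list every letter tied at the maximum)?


Word: "accurate"
Letter counts:
  'a': 2
  'c': 2
  'e': 1
  'r': 1
  't': 1
  'u': 1
Maximum count = 2
Most frequent = 'a', 'c' (2 times each)


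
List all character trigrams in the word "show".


Word: "show" (length 4)
Number of trigrams = 4 - 3 + 1 = 2
  Position 0: "sho"
  Position 1: "how"
Trigrams = "sho", "how"


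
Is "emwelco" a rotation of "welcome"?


Word: "welcome", Candidate: "emwelco"
Method: check if candidate is substring of word+word
"welcomewelcome" contains "emwelco"? No
Is rotation = No


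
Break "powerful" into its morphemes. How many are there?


Word: "powerful"
Morphemes: power + -ful
Each morpheme carries meaning
= 2 morphemes


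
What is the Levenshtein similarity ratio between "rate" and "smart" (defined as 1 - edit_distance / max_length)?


Word 1: "rate" (length 4)
Word 2: "smart" (length 5)
One optimal edit sequence:
  1. insert 's'  (+1)
  2. substitute 'r' -> 'm'  (+1)
  3. keep 'a'
  4. substitute 't' -> 'r'  (+1)
  5. substitute 'e' -> 't'  (+1)
Edit distance = 4
Max length = max(4, 5) = 5
Similarity = 1 - 4/5
= 0.2000


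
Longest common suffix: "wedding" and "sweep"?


Word 1: "wedding"
Word 2: "sweep"
Comparing from end:
  Pos -1: 'g' != 'p' (stop)
LCS = "" (length 0)


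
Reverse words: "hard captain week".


Original: "hard captain week"
Words (1..n): hard | captain | week
Reversed (n..1): week | captain | hard
Result = "week captain hard"


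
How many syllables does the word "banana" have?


Word: "banana"
Syllable breakdown: ba-na-na
Counting: 3 parts
= 3 syllables


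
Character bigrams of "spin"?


Word: "spin" (length 4)
Number of bigrams = 4 - 2 + 1 = 3
  Position 0: "sp"
  Position 1: "pi"
  Position 2: "in"
Bigrams = "sp", "pi", "in"


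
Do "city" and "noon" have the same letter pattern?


Pattern of "city": [0, 1, 2, 3]
Pattern of "noon": [0, 1, 1, 0]
Patterns do not match
Same pattern = No


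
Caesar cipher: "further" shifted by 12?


Word: "further"
Shift: 12
Each letter → (letter + shift) mod 26:
  'f' (5) + 12 = 17 → 'r'
  'u' (20) + 12 = 6 → 'g'
  'r' (17) + 12 = 3 → 'd'
  't' (19) + 12 = 5 → 'f'
  'h' (7) + 12 = 19 → 't'
  'e' (4) + 12 = 16 → 'q'
  'r' (17) + 12 = 3 → 'd'
Result = "rgdftqd"


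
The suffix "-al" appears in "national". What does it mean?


Suffix: -al
Example: national = nation + -al
Meaning = relating to


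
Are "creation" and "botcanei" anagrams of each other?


Word 1: "creation" → sorted: aceinort
Word 2: "botcanei" → sorted: abceinot
Same letters? aceinort != abceinot
Anagram = No


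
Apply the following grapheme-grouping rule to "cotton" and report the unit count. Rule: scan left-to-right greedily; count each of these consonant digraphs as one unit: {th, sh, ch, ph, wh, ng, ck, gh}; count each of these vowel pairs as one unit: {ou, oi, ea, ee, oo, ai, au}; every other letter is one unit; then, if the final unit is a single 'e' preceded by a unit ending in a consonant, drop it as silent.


Word: "cotton" (6 letters)
Left-to-right scan:
  1. 'c' (letter)
  2. 'o' (letter)
  3. 't' (letter)
  4. 't' (letter)
  5. 'o' (letter)
  6. 'n' (letter)
Units from scan: 6
Sound units = 6 units


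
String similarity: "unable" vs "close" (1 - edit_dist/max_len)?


Word 1: "unable" (length 6)
Word 2: "close" (length 5)
One optimal edit sequence:
  1. delete 'u'  (+1)
  2. substitute 'n' -> 'c'  (+1)
  3. substitute 'a' -> 'l'  (+1)
  4. substitute 'b' -> 'o'  (+1)
  5. substitute 'l' -> 's'  (+1)
  6. keep 'e'
Edit distance = 5
Max length = max(6, 5) = 6
Similarity = 1 - 5/6
= 0.1667


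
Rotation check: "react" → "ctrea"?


Word: "react", Candidate: "ctrea"
Method: check if candidate is substring of word+word
"reactreact" contains "ctrea"? Yes
Is rotation = Yes


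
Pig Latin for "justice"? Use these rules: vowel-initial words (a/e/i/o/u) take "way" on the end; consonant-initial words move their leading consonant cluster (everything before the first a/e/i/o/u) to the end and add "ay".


Word: "justice"
Starts with consonant(s) → move to end, add 'ay'
Consonant cluster: "j"
Pig Latin = "usticejay"


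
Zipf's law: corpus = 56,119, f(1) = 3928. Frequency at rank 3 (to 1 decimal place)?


Zipf's law: f(r) = f(1) / r
f(1) = 3928
f(3) = 3928 / 3
= 1309.3 occurrences


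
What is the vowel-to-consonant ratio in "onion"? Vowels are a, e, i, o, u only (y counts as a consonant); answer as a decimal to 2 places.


Word: "onion"
Vowels (a,e,i,o,u): 3
Consonants: 2
Ratio = 3/2
= 1.50


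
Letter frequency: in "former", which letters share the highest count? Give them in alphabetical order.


Word: "former"
Letter counts:
  'e': 1
  'f': 1
  'm': 1
  'o': 1
  'r': 2
Maximum count = 2
Most frequent = 'r' (2 times each)


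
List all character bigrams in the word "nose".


Word: "nose" (length 4)
Number of bigrams = 4 - 2 + 1 = 3
  Position 0: "no"
  Position 1: "os"
  Position 2: "se"
Bigrams = "no", "os", "se"


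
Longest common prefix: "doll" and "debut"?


Word 1: "doll"
Word 2: "debut"
Comparing from start:
  Pos 0: 'd' == 'd'
  Pos 1: 'o' != 'e' (stop)
LCP = "d" (length 1)


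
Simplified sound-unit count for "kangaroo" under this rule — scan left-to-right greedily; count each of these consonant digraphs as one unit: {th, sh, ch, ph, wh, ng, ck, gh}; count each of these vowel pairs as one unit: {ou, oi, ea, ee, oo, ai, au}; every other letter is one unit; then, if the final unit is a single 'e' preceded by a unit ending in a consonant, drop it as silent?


Word: "kangaroo" (8 letters)
Left-to-right scan:
  (1) 'k' (letter)
  (2) 'a' (letter)
  (3) 'ng' (digraph)
  (4) 'a' (letter)
  (5) 'r' (letter)
  (6) 'oo' (vowel-pair)
Units from scan: 6
Sound units = 6 units


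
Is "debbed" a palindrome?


Word: "debbed"
Reversed: "debbed"
Forward == Backward? debbed == debbed
Palindrome = Yes


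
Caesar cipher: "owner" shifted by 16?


Word: "owner"
Shift: 16
Each letter → (letter + shift) mod 26:
  'o' (14) + 16 = 4 → 'e'
  'w' (22) + 16 = 12 → 'm'
  'n' (13) + 16 = 3 → 'd'
  'e' (4) + 16 = 20 → 'u'
  'r' (17) + 16 = 7 → 'h'
Result = "emduh"


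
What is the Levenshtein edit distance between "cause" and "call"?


Word 1: "cause" (length 5)
Word 2: "call" (length 4)
One optimal edit sequence (insert/delete/substitute each cost 1):
  1. keep 'c'
  2. keep 'a'
  3. delete 'u'  (+1)
  4. substitute 's' -> 'l'  (+1)
  5. substitute 'e' -> 'l'  (+1)
Total edit operations: 3
Edit distance = 3


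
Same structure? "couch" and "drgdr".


Pattern of "couch": [0, 1, 2, 0, 3]
Pattern of "drgdr": [0, 1, 2, 0, 1]
Patterns do not match
Same pattern = No


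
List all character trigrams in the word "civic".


Word: "civic" (length 5)
Number of trigrams = 5 - 3 + 1 = 3
  Position 0: "civ"
  Position 1: "ivi"
  Position 2: "vic"
Trigrams = "civ", "ivi", "vic"


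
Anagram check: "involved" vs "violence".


Word 1: "involved" → sorted: deilnovv
Word 2: "violence" → sorted: ceeilnov
Same letters? deilnovv != ceeilnov
Anagram = No


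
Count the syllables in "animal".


Word: "animal"
Syllable breakdown: an / i / mal
Counting: 3 parts
= 3 syllables


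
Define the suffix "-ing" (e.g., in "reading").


Suffix: -ing
As in: reading -> read + -ing
Meaning = present participle


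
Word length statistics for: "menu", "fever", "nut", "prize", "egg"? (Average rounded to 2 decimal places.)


Lengths: "menu"=4, "fever"=5, "nut"=3, "prize"=5, "egg"=3
Sum = 20, Count = 5
Average = 20/5 = 4.00
= avg=4.00, min=3, max=5


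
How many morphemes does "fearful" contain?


Word: "fearful"
Morphemes: fear + -ful
Each morpheme carries meaning
= 2 morphemes


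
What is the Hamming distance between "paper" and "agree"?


Comparing character by character (same length = 5):
  Pos 0: 'p' vs 'a' !=
  Pos 1: 'a' vs 'g' !=
  Pos 2: 'p' vs 'r' !=
  Pos 3: 'e' vs 'e' =
  Pos 4: 'r' vs 'e' !=
Hamming distance = 4


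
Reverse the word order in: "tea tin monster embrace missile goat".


Original: "tea tin monster embrace missile goat"
Words (1..n): tea | tin | monster | embrace | missile | goat
Reversed (n..1): goat | missile | embrace | monster | tin | tea
Result = "goat missile embrace monster tin tea"


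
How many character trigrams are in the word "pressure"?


Word: "pressure" (length 8)
Number of 3-grams = length - 3 + 1 = 8 - 3 + 1
= 6


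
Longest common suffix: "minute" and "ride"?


Word 1: "minute"
Word 2: "ride"
Comparing from end:
  Pos -1: 'e' == 'e'
  Pos -2: 't' != 'd' (stop)
LCS = "e" (length 1)


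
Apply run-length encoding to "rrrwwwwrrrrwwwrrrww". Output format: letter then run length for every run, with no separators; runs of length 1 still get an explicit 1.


String: "rrrwwwwrrrrwwwrrrww"
Scanning for consecutive runs:
  'r' x 3
  'w' x 4
  'r' x 4
  'w' x 3
  'r' x 3
  'w' x 2
RLE = "r3w4r4w3r3w2"


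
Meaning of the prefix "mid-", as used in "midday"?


Prefix: mid-
Example: midday (mid- + day)
Meaning = middle


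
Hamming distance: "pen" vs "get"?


Comparing character by character (same length = 3):
  Pos 0: 'p' vs 'g' !=
  Pos 1: 'e' vs 'e' =
  Pos 2: 'n' vs 't' !=
Hamming distance = 2


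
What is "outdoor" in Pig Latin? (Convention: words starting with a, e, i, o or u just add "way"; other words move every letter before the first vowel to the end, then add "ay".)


Word: "outdoor"
Starts with vowel → add 'way'
Pig Latin = "outdoorway"


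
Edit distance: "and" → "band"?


Word 1: "and" (length 3)
Word 2: "band" (length 4)
One optimal edit sequence (insert/delete/substitute each cost 1):
  1. insert 'b'  (+1)
  2. keep 'a'
  3. keep 'n'
  4. keep 'd'
Total edit operations: 1
Edit distance = 1


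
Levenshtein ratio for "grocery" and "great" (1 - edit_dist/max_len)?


Word 1: "grocery" (length 7)
Word 2: "great" (length 5)
One optimal edit sequence:
  1. keep 'g'
  2. keep 'r'
  3. delete 'o'  (+1)
  4. delete 'c'  (+1)
  5. keep 'e'
  6. substitute 'r' -> 'a'  (+1)
  7. substitute 'y' -> 't'  (+1)
Edit distance = 4
Max length = max(7, 5) = 7
Similarity = 1 - 4/7
= 0.4286


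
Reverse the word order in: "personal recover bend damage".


Original: "personal recover bend damage"
Words (1..n): personal | recover | bend | damage
Reversed (n..1): damage | bend | recover | personal
Result = "damage bend recover personal"


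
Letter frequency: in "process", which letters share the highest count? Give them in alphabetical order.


Word: "process"
Letter counts:
  'c': 1
  'e': 1
  'o': 1
  'p': 1
  'r': 1
  's': 2
Maximum count = 2
Most frequent = 's' (2 times each)


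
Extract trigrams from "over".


Word: "over" (length 4)
Number of trigrams = 4 - 3 + 1 = 2
  Position 0: "ove"
  Position 1: "ver"
Trigrams = "ove", "ver"


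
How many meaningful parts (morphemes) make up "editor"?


Word: "editor"
Morphemes: edit | -or
Each morpheme carries meaning
= 2 morphemes


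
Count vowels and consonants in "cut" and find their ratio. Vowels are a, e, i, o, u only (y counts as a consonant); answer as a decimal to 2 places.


Word: "cut"
Vowels (a,e,i,o,u): 1
Consonants: 2
Ratio = 1/2
= 0.50


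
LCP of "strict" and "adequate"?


Word 1: "strict"
Word 2: "adequate"
Comparing from start:
  Pos 0: 's' != 'a' (stop)
LCP = "" (length 0)


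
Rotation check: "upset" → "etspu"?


Word: "upset", Candidate: "etspu"
Method: check if candidate is substring of word+word
"upsetupset" contains "etspu"? No
Is rotation = No


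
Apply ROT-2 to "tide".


Word: "tide"
Shift: 2
Each letter → (letter + shift) mod 26:
  't' (19) + 2 = 21 → 'v'
  'i' (8) + 2 = 10 → 'k'
  'd' (3) + 2 = 5 → 'f'
  'e' (4) + 2 = 6 → 'g'
Result = "vkfg"


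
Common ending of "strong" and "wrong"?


Word 1: "strong"
Word 2: "wrong"
Comparing from end:
  Pos -1: 'g' == 'g'
  Pos -2: 'n' == 'n'
  Pos -3: 'o' == 'o'
  Pos -4: 'r' == 'r'
  Pos -5: 't' != 'w' (stop)
LCS = "rong" (length 4)


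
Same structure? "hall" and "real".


Pattern of "hall": [0, 1, 2, 2]
Pattern of "real": [0, 1, 2, 3]
Patterns do not match
Same pattern = No


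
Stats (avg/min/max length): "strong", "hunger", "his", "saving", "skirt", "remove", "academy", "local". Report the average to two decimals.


Lengths: "strong"=6, "hunger"=6, "his"=3, "saving"=6, "skirt"=5, "remove"=6, "academy"=7, "local"=5
Sum = 44, Count = 8
Average = 44/8 = 5.50
= avg=5.50, min=3, max=7


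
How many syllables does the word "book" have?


Word: "book"
Syllable breakdown: book
Counting: 1 part
= 1 syllable


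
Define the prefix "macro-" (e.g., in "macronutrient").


Prefix: macro-
Example: macronutrient (macro- + nutrient)
Meaning = large


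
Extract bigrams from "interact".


Word: "interact" (length 8)
Number of bigrams = 8 - 2 + 1 = 7
  Position 0: "in"
  Position 1: "nt"
  Position 2: "te"
  Position 3: "er"
  Position 4: "ra"
  Position 5: "ac"
  Position 6: "ct"
Bigrams = "in", "nt", "te", "er", "ra", "ac", "ct"


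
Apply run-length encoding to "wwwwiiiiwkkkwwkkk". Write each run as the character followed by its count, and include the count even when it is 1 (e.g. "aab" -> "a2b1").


String: "wwwwiiiiwkkkwwkkk"
Scanning for consecutive runs:
  'w' x 4
  'i' x 4
  'w' x 1
  'k' x 3
  'w' x 2
  'k' x 3
RLE = "w4i4w1k3w2k3"


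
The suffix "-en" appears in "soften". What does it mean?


Suffix: -en
Example: soften = soft + -en
Meaning = to make / become


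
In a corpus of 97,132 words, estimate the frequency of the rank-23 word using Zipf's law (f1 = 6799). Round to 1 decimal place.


Zipf's law: f(r) = f(1) / r
f(1) = 6799
f(23) = 6799 / 23
= 295.6 occurrences


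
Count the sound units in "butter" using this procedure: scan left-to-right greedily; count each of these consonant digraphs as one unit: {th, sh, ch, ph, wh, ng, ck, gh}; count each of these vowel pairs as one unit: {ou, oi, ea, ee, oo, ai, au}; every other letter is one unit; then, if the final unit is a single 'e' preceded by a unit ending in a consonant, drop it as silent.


Word: "butter" (6 letters)
Left-to-right scan:
  (1) 'b' (letter)
  (2) 'u' (letter)
  (3) 't' (letter)
  (4) 't' (letter)
  (5) 'e' (letter)
  (6) 'r' (letter)
Units from scan: 6
Sound units = 6 units


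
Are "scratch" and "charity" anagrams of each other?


Word 1: "scratch" → sorted: acchrst
Word 2: "charity" → sorted: achirty
Same letters? acchrst != achirty
Anagram = No


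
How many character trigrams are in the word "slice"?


Word: "slice" (length 5)
Number of 3-grams = length - 3 + 1 = 5 - 3 + 1
= 3


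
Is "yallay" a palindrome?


Word: "yallay"
Reversed: "yallay"
Forward == Backward? yallay == yallay
Palindrome = Yes


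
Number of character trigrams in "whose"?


Word: "whose" (length 5)
Number of 3-grams = length - 3 + 1 = 5 - 3 + 1
= 3


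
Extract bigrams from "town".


Word: "town" (length 4)
Number of bigrams = 4 - 2 + 1 = 3
  Position 0: "to"
  Position 1: "ow"
  Position 2: "wn"
Bigrams = "to", "ow", "wn"


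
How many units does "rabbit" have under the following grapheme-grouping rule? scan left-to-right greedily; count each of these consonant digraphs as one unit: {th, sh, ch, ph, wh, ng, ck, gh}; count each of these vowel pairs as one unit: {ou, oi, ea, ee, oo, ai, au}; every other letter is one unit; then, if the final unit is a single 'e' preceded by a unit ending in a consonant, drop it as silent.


Word: "rabbit" (6 letters)
Left-to-right scan:
  [1] 'r' (letter)
  [2] 'a' (letter)
  [3] 'b' (letter)
  [4] 'b' (letter)
  [5] 'i' (letter)
  [6] 't' (letter)
Units from scan: 6
Sound units = 6 units


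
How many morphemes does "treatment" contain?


Word: "treatment"
Morphemes: treat + -ment
Each morpheme carries meaning
= 2 morphemes


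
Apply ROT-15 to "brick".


Word: "brick"
Shift: 15
Each letter → (letter + shift) mod 26:
  'b' (1) + 15 = 16 → 'q'
  'r' (17) + 15 = 6 → 'g'
  'i' (8) + 15 = 23 → 'x'
  'c' (2) + 15 = 17 → 'r'
  'k' (10) + 15 = 25 → 'z'
Result = "qgxrz"


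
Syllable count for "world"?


Word: "world"
Syllable breakdown: world
Counting: 1 part
= 1 syllable


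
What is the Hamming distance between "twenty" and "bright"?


Comparing character by character (same length = 6):
  Pos 0: 't' vs 'b' !=
  Pos 1: 'w' vs 'r' !=
  Pos 2: 'e' vs 'i' !=
  Pos 3: 'n' vs 'g' !=
  Pos 4: 't' vs 'h' !=
  Pos 5: 'y' vs 't' !=
Hamming distance = 6


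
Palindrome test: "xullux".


Word: "xullux"
Reversed: "xullux"
Forward == Backward? xullux == xullux
Palindrome = Yes


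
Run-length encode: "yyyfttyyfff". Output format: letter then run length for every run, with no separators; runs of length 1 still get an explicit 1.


String: "yyyfttyyfff"
Scanning for consecutive runs:
  'y' x 3
  'f' x 1
  't' x 2
  'y' x 2
  'f' x 3
RLE = "y3f1t2y2f3"


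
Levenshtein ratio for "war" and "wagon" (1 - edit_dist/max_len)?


Word 1: "war" (length 3)
Word 2: "wagon" (length 5)
One optimal edit sequence:
  1. keep 'w'
  2. keep 'a'
  3. insert 'g'  (+1)
  4. insert 'o'  (+1)
  5. substitute 'r' -> 'n'  (+1)
Edit distance = 3
Max length = max(3, 5) = 5
Similarity = 1 - 3/5
= 0.4000


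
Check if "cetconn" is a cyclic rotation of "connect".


Word: "connect", Candidate: "cetconn"
Method: check if candidate is substring of word+word
"connectconnect" contains "cetconn"? No
Is rotation = No


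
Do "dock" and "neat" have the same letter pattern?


Pattern of "dock": [0, 1, 2, 3]
Pattern of "neat": [0, 1, 2, 3]
Patterns match
Same pattern = Yes


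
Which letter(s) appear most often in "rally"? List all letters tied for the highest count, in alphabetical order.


Word: "rally"
Letter counts:
  'a': 1
  'l': 2
  'r': 1
  'y': 1
Maximum count = 2
Most frequent = 'l' (2 times each)


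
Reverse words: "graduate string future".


Original: "graduate string future"
Words (1..n): graduate | string | future
Reversed (n..1): future | string | graduate
Result = "future string graduate"


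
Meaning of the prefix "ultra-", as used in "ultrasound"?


Prefix: ultra-
Example: ultrasound = ultra- + sound
Meaning = beyond


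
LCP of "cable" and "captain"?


Word 1: "cable"
Word 2: "captain"
Comparing from start:
  Pos 0: 'c' == 'c'
  Pos 1: 'a' == 'a'
  Pos 2: 'b' != 'p' (stop)
LCP = "ca" (length 2)


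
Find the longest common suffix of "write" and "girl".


Word 1: "write"
Word 2: "girl"
Comparing from end:
  Pos -1: 'e' != 'l' (stop)
LCS = "" (length 0)


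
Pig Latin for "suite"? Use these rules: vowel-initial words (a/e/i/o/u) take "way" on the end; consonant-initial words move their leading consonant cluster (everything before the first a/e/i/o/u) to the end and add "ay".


Word: "suite"
Starts with consonant(s) → move to end, add 'ay'
Consonant cluster: "s"
Pig Latin = "uitesay"


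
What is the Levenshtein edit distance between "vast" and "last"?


Word 1: "vast" (length 4)
Word 2: "last" (length 4)
One optimal edit sequence (insert/delete/substitute each cost 1):
  1. substitute 'v' -> 'l'  (+1)
  2. keep 'a'
  3. keep 's'
  4. keep 't'
Total edit operations: 1
Edit distance = 1


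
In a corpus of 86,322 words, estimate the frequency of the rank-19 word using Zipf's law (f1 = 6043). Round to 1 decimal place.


Zipf's law: f(r) = f(1) / r
f(1) = 6043
f(19) = 6043 / 19
= 318.1 occurrences


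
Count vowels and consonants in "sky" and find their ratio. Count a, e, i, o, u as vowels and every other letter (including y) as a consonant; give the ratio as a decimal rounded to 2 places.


Word: "sky"
Vowels (a,e,i,o,u): 0
Consonants: 3
Ratio = 0/3
= 0.00


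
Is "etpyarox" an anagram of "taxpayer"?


Word 1: "taxpayer" → sorted: aaeprtxy
Word 2: "etpyarox" → sorted: aeoprtxy
Same letters? aaeprtxy != aeoprtxy
Anagram = No


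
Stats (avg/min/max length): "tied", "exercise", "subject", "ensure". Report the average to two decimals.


Lengths: "tied"=4, "exercise"=8, "subject"=7, "ensure"=6
Sum = 25, Count = 4
Average = 25/4 = 6.25
= avg=6.25, min=4, max=8


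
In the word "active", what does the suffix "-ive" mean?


Suffix: -ive
Example: active = act + -ive
Meaning = tending to


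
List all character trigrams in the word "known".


Word: "known" (length 5)
Number of trigrams = 5 - 3 + 1 = 3
  Position 0: "kno"
  Position 1: "now"
  Position 2: "own"
Trigrams = "kno", "now", "own"


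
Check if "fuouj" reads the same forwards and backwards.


Word: "fuouj"
Reversed: "juouf"
Forward == Backward? fuouj != juouf
Palindrome = No


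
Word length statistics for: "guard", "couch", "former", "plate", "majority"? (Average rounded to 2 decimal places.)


Lengths: "guard"=5, "couch"=5, "former"=6, "plate"=5, "majority"=8
Sum = 29, Count = 5
Average = 29/5 = 5.80
= avg=5.80, min=5, max=8


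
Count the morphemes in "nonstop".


Word: "nonstop"
Morphemes: non- / stop
Each morpheme carries meaning
= 2 morphemes


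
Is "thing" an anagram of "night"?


Word 1: "night" → sorted: ghint
Word 2: "thing" → sorted: ghint
Same letters? ghint == ghint
Anagram = Yes


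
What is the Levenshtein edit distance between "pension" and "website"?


Word 1: "pension" (length 7)
Word 2: "website" (length 7)
One optimal edit sequence (insert/delete/substitute each cost 1):
  1. substitute 'p' -> 'w'  (+1)
  2. keep 'e'
  3. substitute 'n' -> 'b'  (+1)
  4. keep 's'
  5. keep 'i'
  6. substitute 'o' -> 't'  (+1)
  7. substitute 'n' -> 'e'  (+1)
Total edit operations: 4
Edit distance = 4


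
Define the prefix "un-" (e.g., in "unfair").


Prefix: un-
Example: unfair = un- + fair
Meaning = not / reverse


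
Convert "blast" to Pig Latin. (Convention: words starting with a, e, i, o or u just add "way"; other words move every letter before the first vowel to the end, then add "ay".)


Word: "blast"
Starts with consonant(s) → move to end, add 'ay'
Consonant cluster: "bl"
Pig Latin = "astblay"


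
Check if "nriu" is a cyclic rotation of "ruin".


Word: "ruin", Candidate: "nriu"
Method: check if candidate is substring of word+word
"ruinruin" contains "nriu"? No
Is rotation = No


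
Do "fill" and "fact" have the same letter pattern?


Pattern of "fill": [0, 1, 2, 2]
Pattern of "fact": [0, 1, 2, 3]
Patterns do not match
Same pattern = No


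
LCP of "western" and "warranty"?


Word 1: "western"
Word 2: "warranty"
Comparing from start:
  Pos 0: 'w' == 'w'
  Pos 1: 'e' != 'a' (stop)
LCP = "w" (length 1)


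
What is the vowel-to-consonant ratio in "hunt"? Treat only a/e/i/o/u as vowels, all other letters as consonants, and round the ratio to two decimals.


Word: "hunt"
Vowels (a,e,i,o,u): 1
Consonants: 3
Ratio = 1/3
= 0.33


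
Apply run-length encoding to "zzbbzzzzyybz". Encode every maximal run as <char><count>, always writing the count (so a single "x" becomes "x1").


String: "zzbbzzzzyybz"
Scanning for consecutive runs:
  'z' x 2
  'b' x 2
  'z' x 4
  'y' x 2
  'b' x 1
  'z' x 1
RLE = "z2b2z4y2b1z1"


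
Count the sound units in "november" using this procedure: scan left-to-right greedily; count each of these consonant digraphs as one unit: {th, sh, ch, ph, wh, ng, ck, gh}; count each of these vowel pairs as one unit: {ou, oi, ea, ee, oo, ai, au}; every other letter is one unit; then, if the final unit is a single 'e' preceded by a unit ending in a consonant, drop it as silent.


Word: "november" (8 letters)
Left-to-right scan:
  [1] 'n' (letter)
  [2] 'o' (letter)
  [3] 'v' (letter)
  [4] 'e' (letter)
  [5] 'm' (letter)
  [6] 'b' (letter)
  [7] 'e' (letter)
  [8] 'r' (letter)
Units from scan: 8
Sound units = 8 units


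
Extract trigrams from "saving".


Word: "saving" (length 6)
Number of trigrams = 6 - 3 + 1 = 4
  Position 0: "sav"
  Position 1: "avi"
  Position 2: "vin"
  Position 3: "ing"
Trigrams = "sav", "avi", "vin", "ing"


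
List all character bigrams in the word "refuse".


Word: "refuse" (length 6)
Number of bigrams = 6 - 2 + 1 = 5
  Position 0: "re"
  Position 1: "ef"
  Position 2: "fu"
  Position 3: "us"
  Position 4: "se"
Bigrams = "re", "ef", "fu", "us", "se"


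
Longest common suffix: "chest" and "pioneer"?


Word 1: "chest"
Word 2: "pioneer"
Comparing from end:
  Pos -1: 't' != 'r' (stop)
LCS = "" (length 0)


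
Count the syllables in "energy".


Word: "energy"
Syllable breakdown: en-er-gy
Counting: 3 parts
= 3 syllables


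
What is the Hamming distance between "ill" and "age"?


Comparing character by character (same length = 3):
  Pos 0: 'i' vs 'a' !=
  Pos 1: 'l' vs 'g' !=
  Pos 2: 'l' vs 'e' !=
Hamming distance = 3


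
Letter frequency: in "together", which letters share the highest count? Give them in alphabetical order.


Word: "together"
Letter counts:
  'e': 2
  'g': 1
  'h': 1
  'o': 1
  'r': 1
  't': 2
Maximum count = 2
Most frequent = 'e', 't' (2 times each)


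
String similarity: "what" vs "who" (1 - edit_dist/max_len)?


Word 1: "what" (length 4)
Word 2: "who" (length 3)
One optimal edit sequence:
  1. keep 'w'
  2. keep 'h'
  3. delete 'a'  (+1)
  4. substitute 't' -> 'o'  (+1)
Edit distance = 2
Max length = max(4, 3) = 4
Similarity = 1 - 2/4
= 0.5000


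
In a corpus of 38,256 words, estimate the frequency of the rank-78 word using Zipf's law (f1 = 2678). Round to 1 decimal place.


Zipf's law: f(r) = f(1) / r
f(1) = 2678
f(78) = 2678 / 78
= 34.3 occurrences


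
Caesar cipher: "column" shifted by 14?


Word: "column"
Shift: 14
Each letter → (letter + shift) mod 26:
  'c' (2) + 14 = 16 → 'q'
  'o' (14) + 14 = 2 → 'c'
  'l' (11) + 14 = 25 → 'z'
  'u' (20) + 14 = 8 → 'i'
  'm' (12) + 14 = 0 → 'a'
  'n' (13) + 14 = 1 → 'b'
Result = "qcziab"


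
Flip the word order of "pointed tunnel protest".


Original: "pointed tunnel protest"
Words (1..n): pointed | tunnel | protest
Reversed (n..1): protest | tunnel | pointed
Result = "protest tunnel pointed"


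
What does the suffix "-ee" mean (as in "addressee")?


Suffix: -ee
Example: addressee (address + -ee)
Meaning = one who receives


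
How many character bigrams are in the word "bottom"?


Word: "bottom" (length 6)
Number of 2-grams = length - 2 + 1 = 6 - 2 + 1
= 5


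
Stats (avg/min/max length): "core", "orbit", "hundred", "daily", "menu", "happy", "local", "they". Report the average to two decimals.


Lengths: "core"=4, "orbit"=5, "hundred"=7, "daily"=5, "menu"=4, "happy"=5, "local"=5, "they"=4
Sum = 39, Count = 8
Average = 39/8 = 4.88
= avg=4.88, min=4, max=7


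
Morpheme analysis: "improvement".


Word: "improvement"
Morphemes: improve | -ment
Each morpheme carries meaning
= 2 morphemes


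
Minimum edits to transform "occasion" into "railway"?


Word 1: "occasion" (length 8)
Word 2: "railway" (length 7)
One optimal edit sequence (insert/delete/substitute each cost 1):
  1. delete 'o'  (+1)
  2. substitute 'c' -> 'r'  (+1)
  3. substitute 'c' -> 'a'  (+1)
  4. substitute 'a' -> 'i'  (+1)
  5. substitute 's' -> 'l'  (+1)
  6. substitute 'i' -> 'w'  (+1)
  7. substitute 'o' -> 'a'  (+1)
  8. substitute 'n' -> 'y'  (+1)
Total edit operations: 8
Edit distance = 8


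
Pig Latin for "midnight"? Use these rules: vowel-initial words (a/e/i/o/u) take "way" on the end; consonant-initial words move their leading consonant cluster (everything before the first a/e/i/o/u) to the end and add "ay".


Word: "midnight"
Starts with consonant(s) → move to end, add 'ay'
Consonant cluster: "m"
Pig Latin = "idnightmay"


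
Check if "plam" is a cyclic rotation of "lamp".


Word: "lamp", Candidate: "plam"
Method: check if candidate is substring of word+word
"lamplamp" contains "plam"? Yes
Is rotation = Yes


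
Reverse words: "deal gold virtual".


Original: "deal gold virtual"
Words (1..n): deal | gold | virtual
Reversed (n..1): virtual | gold | deal
Result = "virtual gold deal"


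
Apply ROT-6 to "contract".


Word: "contract"
Shift: 6
Each letter → (letter + shift) mod 26:
  'c' (2) + 6 = 8 → 'i'
  'o' (14) + 6 = 20 → 'u'
  'n' (13) + 6 = 19 → 't'
  't' (19) + 6 = 25 → 'z'
  'r' (17) + 6 = 23 → 'x'
  'a' (0) + 6 = 6 → 'g'
  'c' (2) + 6 = 8 → 'i'
  't' (19) + 6 = 25 → 'z'
Result = "iutzxgiz"


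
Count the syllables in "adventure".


Word: "adventure"
Syllable breakdown: ad / ven / ture
Counting: 3 parts
= 3 syllables


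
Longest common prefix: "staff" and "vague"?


Word 1: "staff"
Word 2: "vague"
Comparing from start:
  Pos 0: 's' != 'v' (stop)
LCP = "" (length 0)


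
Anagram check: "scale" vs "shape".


Word 1: "scale" → sorted: acels
Word 2: "shape" → sorted: aehps
Same letters? acels != aehps
Anagram = No


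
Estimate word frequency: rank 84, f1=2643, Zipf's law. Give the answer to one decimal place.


Zipf's law: f(r) = f(1) / r
f(1) = 2643
f(84) = 2643 / 84
= 31.5 occurrences


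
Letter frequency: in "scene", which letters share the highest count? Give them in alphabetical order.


Word: "scene"
Letter counts:
  'c': 1
  'e': 2
  'n': 1
  's': 1
Maximum count = 2
Most frequent = 'e' (2 times each)


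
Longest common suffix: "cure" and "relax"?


Word 1: "cure"
Word 2: "relax"
Comparing from end:
  Pos -1: 'e' != 'x' (stop)
LCS = "" (length 0)


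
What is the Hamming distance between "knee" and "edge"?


Comparing character by character (same length = 4):
  Pos 0: 'k' vs 'e' !=
  Pos 1: 'n' vs 'd' !=
  Pos 2: 'e' vs 'g' !=
  Pos 3: 'e' vs 'e' =
Hamming distance = 3


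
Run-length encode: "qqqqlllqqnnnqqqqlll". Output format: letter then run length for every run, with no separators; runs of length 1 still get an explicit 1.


String: "qqqqlllqqnnnqqqqlll"
Scanning for consecutive runs:
  'q' x 4
  'l' x 3
  'q' x 2
  'n' x 3
  'q' x 4
  'l' x 3
RLE = "q4l3q2n3q4l3"


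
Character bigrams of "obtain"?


Word: "obtain" (length 6)
Number of bigrams = 6 - 2 + 1 = 5
  Position 0: "ob"
  Position 1: "bt"
  Position 2: "ta"
  Position 3: "ai"
  Position 4: "in"
Bigrams = "ob", "bt", "ta", "ai", "in"


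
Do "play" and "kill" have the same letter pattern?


Pattern of "play": [0, 1, 2, 3]
Pattern of "kill": [0, 1, 2, 2]
Patterns do not match
Same pattern = No


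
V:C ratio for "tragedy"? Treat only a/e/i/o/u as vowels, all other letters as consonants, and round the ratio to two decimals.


Word: "tragedy"
Vowels (a,e,i,o,u): 2
Consonants: 5
Ratio = 2/5
= 0.40


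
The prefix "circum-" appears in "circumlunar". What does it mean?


Prefix: circum-
As in: circumlunar -> circum- + lunar
Meaning = around


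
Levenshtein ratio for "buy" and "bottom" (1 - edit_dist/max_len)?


Word 1: "buy" (length 3)
Word 2: "bottom" (length 6)
One optimal edit sequence:
  1. keep 'b'
  2. insert 'o'  (+1)
  3. insert 't'  (+1)
  4. insert 't'  (+1)
  5. substitute 'u' -> 'o'  (+1)
  6. substitute 'y' -> 'm'  (+1)
Edit distance = 5
Max length = max(3, 6) = 6
Similarity = 1 - 5/6
= 0.1667


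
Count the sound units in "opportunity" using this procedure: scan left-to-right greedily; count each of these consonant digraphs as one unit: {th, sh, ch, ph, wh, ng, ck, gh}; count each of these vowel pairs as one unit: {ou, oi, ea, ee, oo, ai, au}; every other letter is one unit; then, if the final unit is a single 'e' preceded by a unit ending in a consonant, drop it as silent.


Word: "opportunity" (11 letters)
Left-to-right scan:
  1. 'o' (letter)
  2. 'p' (letter)
  3. 'p' (letter)
  4. 'o' (letter)
  5. 'r' (letter)
  6. 't' (letter)
  7. 'u' (letter)
  8. 'n' (letter)
  9. 'i' (letter)
  10. 't' (letter)
  11. 'y' (letter)
Units from scan: 11
Sound units = 11 units


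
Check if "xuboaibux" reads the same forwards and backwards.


Word: "xuboaibux"
Reversed: "xubiaobux"
Forward == Backward? xuboaibux != xubiaobux
Palindrome = No


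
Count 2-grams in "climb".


Word: "climb" (length 5)
Number of 2-grams = length - 2 + 1 = 5 - 2 + 1
= 4


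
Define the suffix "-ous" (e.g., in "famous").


Suffix: -ous
As in: famous -> fame + -ous, with a spelling change
Meaning = having quality of


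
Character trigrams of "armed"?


Word: "armed" (length 5)
Number of trigrams = 5 - 3 + 1 = 3
  Position 0: "arm"
  Position 1: "rme"
  Position 2: "med"
Trigrams = "arm", "rme", "med"
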